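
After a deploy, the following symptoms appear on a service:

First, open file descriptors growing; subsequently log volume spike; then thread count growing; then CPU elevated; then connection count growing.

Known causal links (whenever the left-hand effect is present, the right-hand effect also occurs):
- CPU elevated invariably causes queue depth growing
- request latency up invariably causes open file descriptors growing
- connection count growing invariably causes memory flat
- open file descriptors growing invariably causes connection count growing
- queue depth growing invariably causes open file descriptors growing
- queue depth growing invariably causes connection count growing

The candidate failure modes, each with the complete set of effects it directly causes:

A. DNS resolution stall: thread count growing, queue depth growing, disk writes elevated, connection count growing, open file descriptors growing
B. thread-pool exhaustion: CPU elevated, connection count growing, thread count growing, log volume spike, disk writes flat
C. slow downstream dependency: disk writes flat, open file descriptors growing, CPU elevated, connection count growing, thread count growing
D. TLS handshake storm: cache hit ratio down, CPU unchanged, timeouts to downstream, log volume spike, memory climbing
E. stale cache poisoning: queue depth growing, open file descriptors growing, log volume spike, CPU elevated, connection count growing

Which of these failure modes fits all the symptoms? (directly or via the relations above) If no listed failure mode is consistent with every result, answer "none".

B

Testing each hypothesis:
(A) DNS resolution stall — does not account for log volume spike, CPU elevated
(B) thread-pool exhaustion — accounts for every observation (open file descriptors growing by CPU elevated → queue depth growing → open file descriptors growing)
(C) slow downstream dependency — open file descriptors growing yes; log volume spike NO; thread count growing yes; CPU elevated yes; connection count growing yes
(D) TLS handshake storm — open file descriptors growing NO; log volume spike yes; thread count growing NO; CPU elevated NO; connection count growing NO
(E) stale cache poisoning — does not account for thread count growing
Only (B) is consistent with every observation.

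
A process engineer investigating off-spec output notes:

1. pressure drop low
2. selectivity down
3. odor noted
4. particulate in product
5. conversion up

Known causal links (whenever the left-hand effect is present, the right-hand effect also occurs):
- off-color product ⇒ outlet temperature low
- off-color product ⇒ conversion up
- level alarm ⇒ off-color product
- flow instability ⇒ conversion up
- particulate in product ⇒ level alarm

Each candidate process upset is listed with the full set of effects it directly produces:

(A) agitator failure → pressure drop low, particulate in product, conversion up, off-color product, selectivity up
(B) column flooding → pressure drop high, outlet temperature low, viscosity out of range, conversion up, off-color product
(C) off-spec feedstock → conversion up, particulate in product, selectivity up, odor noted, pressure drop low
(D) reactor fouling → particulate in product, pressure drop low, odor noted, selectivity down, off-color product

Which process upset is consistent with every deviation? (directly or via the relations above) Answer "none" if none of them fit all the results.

D

Checking each candidate against the observations:
(A) agitator failure — pressure drop low +; selectivity down -; odor noted -; particulate in product +; conversion up +
(B) column flooding — fails on pressure drop low, selectivity down, odor noted, particulate in product (predicts pressure drop high, not pressure drop low)
(C) off-spec feedstock — fails on selectivity down (predicts selectivity up, not selectivity down)
(D) reactor fouling — pressure drop low +; selectivity down +; odor noted +; particulate in product +; conversion up + (by off-color product → conversion up)
(D) is the only candidate with no mismatches.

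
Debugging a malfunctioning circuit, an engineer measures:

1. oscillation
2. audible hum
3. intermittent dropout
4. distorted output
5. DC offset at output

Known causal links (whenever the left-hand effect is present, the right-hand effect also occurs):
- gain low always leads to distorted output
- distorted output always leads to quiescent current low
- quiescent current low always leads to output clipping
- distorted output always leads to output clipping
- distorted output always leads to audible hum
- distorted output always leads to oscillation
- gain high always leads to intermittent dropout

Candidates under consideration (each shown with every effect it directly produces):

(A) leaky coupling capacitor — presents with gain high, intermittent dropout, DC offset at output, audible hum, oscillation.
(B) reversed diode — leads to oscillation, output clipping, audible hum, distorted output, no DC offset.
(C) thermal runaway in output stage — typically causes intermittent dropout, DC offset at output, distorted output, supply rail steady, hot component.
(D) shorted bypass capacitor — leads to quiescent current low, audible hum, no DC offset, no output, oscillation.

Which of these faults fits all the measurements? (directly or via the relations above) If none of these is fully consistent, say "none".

Testing each hypothesis:
(A) leaky coupling capacitor — oscillation yes; audible hum yes; intermittent dropout yes; distorted output NO; DC offset at output yes
(B) reversed diode — fails on intermittent dropout, DC offset at output (predicts no DC offset, not DC offset at output)
(C) thermal runaway in output stage — oscillation yes (by distorted output → oscillation); audible hum yes (by distorted output → audible hum); intermittent dropout yes; distorted output yes; DC offset at output yes
(D) shorted bypass capacitor — fails on intermittent dropout, distorted output, DC offset at output (predicts no DC offset, not DC offset at output)
Only (C) is consistent with every observation.

C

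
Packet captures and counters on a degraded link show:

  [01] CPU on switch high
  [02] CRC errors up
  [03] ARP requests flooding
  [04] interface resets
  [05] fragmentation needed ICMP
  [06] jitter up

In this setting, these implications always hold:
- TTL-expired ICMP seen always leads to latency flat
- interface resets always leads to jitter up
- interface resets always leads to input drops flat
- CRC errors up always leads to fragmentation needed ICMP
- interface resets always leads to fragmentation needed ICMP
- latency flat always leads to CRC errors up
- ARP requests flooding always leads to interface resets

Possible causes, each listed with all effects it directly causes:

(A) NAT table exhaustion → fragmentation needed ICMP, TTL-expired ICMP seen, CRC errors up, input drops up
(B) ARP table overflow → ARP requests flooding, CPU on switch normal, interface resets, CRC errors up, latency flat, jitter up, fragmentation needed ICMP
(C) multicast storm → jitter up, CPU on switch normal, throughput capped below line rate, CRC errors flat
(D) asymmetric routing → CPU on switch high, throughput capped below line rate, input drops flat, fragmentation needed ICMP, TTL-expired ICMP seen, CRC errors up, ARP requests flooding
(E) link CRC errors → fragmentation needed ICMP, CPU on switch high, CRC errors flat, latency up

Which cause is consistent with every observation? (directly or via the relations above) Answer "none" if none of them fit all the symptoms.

Per-candidate check:
(A) NAT table exhaustion — does not account for CPU on switch high, ARP requests flooding, interface resets, jitter up
(B) ARP table overflow — fails on CPU on switch high (predicts CPU on switch normal, not CPU on switch high)
(C) multicast storm — fails on CPU on switch high, CRC errors up, ARP requests flooding, interface resets, fragmentation needed ICMP (predicts CPU on switch normal, not CPU on switch high; predicts CRC errors flat, not CRC errors up)
(D) asymmetric routing — CPU on switch high +; CRC errors up +; ARP requests flooding +; interface resets + (via ARP requests flooding → interface resets); fragmentation needed ICMP +; jitter up + (via ARP requests flooding → interface resets → jitter up)
(E) link CRC errors — fails on CRC errors up, ARP requests flooding, interface resets, jitter up (predicts CRC errors flat, not CRC errors up)
(D) alone accounts for all the evidence.

D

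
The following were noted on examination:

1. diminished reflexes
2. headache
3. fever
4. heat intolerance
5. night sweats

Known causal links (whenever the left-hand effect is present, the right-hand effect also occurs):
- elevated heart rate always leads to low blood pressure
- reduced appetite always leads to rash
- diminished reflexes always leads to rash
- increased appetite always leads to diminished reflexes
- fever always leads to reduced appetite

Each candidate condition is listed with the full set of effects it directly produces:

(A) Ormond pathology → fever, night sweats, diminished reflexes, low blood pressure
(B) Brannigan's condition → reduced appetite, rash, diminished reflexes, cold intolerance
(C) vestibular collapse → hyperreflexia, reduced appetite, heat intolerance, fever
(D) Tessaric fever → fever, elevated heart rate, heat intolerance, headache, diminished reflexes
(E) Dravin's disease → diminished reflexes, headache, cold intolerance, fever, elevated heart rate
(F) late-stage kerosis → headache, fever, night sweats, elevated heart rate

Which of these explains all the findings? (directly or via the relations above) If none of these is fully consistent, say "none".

Checking each candidate against the observations:
(A) Ormond pathology — does not account for headache, heat intolerance
(B) Brannigan's condition — diminished reflexes +; headache -; fever -; heat intolerance -; night sweats -
(C) vestibular collapse — diminished reflexes -; headache -; fever +; heat intolerance +; night sweats -
(D) Tessaric fever — does not account for night sweats
(E) Dravin's disease — diminished reflexes +; headache +; fever +; heat intolerance -; night sweats -
(F) late-stage kerosis — does not account for diminished reflexes, heat intolerance
Every candidate fails on at least one observation.

none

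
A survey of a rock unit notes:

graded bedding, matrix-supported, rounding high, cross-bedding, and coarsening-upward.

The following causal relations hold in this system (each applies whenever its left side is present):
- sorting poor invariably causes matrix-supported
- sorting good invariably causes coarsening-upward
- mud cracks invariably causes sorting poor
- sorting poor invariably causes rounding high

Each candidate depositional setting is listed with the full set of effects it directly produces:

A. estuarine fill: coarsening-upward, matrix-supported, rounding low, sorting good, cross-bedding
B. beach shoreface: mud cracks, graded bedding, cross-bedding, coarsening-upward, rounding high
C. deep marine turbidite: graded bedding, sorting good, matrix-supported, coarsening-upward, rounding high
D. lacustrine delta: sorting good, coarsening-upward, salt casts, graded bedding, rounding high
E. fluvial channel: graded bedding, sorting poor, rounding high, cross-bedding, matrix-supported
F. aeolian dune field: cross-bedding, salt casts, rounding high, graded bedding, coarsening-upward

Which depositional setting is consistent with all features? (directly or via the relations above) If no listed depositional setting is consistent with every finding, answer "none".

Checking each candidate against the observations:
(A) estuarine fill — graded bedding miss; matrix-supported match; rounding high miss; cross-bedding match; coarsening-upward match
(B) beach shoreface — graded bedding match; matrix-supported match (through mud cracks → sorting poor → matrix-supported); rounding high match; cross-bedding match; coarsening-upward match
(C) deep marine turbidite — does not account for cross-bedding
(D) lacustrine delta — does not account for matrix-supported, cross-bedding
(E) fluvial channel — graded bedding match; matrix-supported match; rounding high match; cross-bedding match; coarsening-upward miss
(F) aeolian dune field — graded bedding match; matrix-supported miss; rounding high match; cross-bedding match; coarsening-upward match
Only (B) is consistent with every observation.

B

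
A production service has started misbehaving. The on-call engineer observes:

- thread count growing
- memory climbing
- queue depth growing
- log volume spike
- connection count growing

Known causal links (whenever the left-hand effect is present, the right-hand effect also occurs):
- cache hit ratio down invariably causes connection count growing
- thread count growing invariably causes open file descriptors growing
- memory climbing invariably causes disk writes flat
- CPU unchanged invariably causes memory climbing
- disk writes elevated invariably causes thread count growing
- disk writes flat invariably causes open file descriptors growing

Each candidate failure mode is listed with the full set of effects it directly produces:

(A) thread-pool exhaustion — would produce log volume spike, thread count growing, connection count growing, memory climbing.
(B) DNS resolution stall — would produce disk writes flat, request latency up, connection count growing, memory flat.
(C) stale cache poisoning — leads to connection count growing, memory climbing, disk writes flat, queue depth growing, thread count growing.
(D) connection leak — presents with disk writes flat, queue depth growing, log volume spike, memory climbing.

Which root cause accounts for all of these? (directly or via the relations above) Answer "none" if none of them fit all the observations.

For each candidate, compare predicted effects to what was observed:
(A) thread-pool exhaustion — does not account for queue depth growing
(B) DNS resolution stall — fails on thread count growing, memory climbing, queue depth growing, log volume spike (predicts memory flat, not memory climbing)
(C) stale cache poisoning — does not account for log volume spike
(D) connection leak — thread count growing ✗; memory climbing ✓; queue depth growing ✓; log volume spike ✓; connection count growing ✗
No candidate is consistent with all observations.

none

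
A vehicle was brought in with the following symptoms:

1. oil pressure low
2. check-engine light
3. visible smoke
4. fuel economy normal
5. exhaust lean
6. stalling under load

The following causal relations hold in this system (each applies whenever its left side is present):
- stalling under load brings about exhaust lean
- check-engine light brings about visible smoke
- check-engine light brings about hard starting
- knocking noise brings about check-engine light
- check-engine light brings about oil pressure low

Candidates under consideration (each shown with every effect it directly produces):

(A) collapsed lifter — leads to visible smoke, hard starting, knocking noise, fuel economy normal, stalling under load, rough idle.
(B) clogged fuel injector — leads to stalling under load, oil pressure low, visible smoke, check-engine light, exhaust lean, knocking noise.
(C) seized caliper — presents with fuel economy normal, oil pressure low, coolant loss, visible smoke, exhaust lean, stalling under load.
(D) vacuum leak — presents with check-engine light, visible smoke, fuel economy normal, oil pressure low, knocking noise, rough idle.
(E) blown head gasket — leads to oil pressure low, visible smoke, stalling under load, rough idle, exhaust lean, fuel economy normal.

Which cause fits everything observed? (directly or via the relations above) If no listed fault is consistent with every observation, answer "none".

A

Testing each hypothesis:
(A) collapsed lifter — oil pressure low + (through knocking noise → check-engine light → oil pressure low); check-engine light + (through knocking noise → check-engine light); visible smoke +; fuel economy normal +; exhaust lean + (through stalling under load → exhaust lean); stalling under load +
(B) clogged fuel injector — does not account for fuel economy normal
(C) seized caliper — oil pressure low +; check-engine light -; visible smoke +; fuel economy normal +; exhaust lean +; stalling under load +
(D) vacuum leak — oil pressure low +; check-engine light +; visible smoke +; fuel economy normal +; exhaust lean -; stalling under load -
(E) blown head gasket — oil pressure low +; check-engine light -; visible smoke +; fuel economy normal +; exhaust lean +; stalling under load +
(A) alone accounts for all the evidence.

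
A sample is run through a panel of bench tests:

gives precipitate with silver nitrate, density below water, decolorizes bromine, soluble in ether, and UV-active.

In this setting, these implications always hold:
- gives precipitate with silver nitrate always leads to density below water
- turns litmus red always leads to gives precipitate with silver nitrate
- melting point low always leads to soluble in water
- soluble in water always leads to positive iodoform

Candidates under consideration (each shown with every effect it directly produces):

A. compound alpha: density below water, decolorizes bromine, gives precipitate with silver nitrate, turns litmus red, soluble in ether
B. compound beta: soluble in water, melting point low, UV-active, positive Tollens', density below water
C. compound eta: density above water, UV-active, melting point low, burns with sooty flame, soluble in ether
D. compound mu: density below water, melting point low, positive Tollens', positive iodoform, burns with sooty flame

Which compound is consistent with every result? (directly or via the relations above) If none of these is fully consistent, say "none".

Per-candidate check:
(A) compound alpha — gives precipitate with silver nitrate yes; density below water yes; decolorizes bromine yes; soluble in ether yes; UV-active NO
(B) compound beta — gives precipitate with silver nitrate NO; density below water yes; decolorizes bromine NO; soluble in ether NO; UV-active yes
(C) compound eta — gives precipitate with silver nitrate NO; density below water NO; decolorizes bromine NO; soluble in ether yes; UV-active yes
(D) compound mu — gives precipitate with silver nitrate NO; density below water yes; decolorizes bromine NO; soluble in ether NO; UV-active NO
No candidate is consistent with all observations.

none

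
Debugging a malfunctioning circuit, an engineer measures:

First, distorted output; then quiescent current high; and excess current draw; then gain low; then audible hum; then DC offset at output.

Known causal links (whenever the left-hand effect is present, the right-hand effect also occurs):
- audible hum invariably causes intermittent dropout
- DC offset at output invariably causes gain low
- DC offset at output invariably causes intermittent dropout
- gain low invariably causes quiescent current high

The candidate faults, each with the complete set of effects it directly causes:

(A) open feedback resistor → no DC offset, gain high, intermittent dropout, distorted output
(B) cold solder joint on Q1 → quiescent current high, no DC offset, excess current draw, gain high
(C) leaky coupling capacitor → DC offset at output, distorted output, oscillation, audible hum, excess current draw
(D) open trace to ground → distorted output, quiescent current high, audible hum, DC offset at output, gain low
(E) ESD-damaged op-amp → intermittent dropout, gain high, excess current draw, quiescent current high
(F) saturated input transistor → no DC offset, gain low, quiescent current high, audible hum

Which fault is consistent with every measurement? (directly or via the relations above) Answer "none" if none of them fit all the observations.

For each candidate, compare predicted effects to what was observed:
(A) open feedback resistor — fails on quiescent current high, excess current draw, gain low, audible hum, DC offset at output (predicts gain high, not gain low; predicts no DC offset, not DC offset at output)
(B) cold solder joint on Q1 — fails on distorted output, gain low, audible hum, DC offset at output (predicts gain high, not gain low; predicts no DC offset, not DC offset at output)
(C) leaky coupling capacitor — accounts for every observation (quiescent current high through DC offset at output → gain low → quiescent current high)
(D) open trace to ground — distorted output ✓; quiescent current high ✓; excess current draw ✗; gain low ✓; audible hum ✓; DC offset at output ✓
(E) ESD-damaged op-amp — fails on distorted output, gain low, audible hum, DC offset at output (predicts gain high, not gain low)
(F) saturated input transistor — distorted output ✗; quiescent current high ✓; excess current draw ✗; gain low ✓; audible hum ✓; DC offset at output ✗
Only (C) is consistent with every observation.

C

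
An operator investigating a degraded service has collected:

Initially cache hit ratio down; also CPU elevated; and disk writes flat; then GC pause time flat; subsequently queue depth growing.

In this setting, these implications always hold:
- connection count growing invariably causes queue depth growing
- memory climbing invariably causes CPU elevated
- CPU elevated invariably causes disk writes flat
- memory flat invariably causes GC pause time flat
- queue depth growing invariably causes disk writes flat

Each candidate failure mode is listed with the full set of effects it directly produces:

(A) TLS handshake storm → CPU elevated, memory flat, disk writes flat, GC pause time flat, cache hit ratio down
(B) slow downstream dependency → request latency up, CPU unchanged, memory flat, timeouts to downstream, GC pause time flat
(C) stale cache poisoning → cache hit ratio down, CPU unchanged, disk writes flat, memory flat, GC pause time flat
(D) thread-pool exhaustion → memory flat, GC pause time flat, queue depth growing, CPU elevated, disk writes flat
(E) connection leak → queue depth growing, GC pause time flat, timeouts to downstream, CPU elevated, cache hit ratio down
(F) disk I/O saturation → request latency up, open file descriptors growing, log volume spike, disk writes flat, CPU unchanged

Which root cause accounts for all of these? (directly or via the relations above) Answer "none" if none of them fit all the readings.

Checking each candidate against the observations:
(A) TLS handshake storm — does not account for queue depth growing
(B) slow downstream dependency — cache hit ratio down NO; CPU elevated NO; disk writes flat NO; GC pause time flat yes; queue depth growing NO
(C) stale cache poisoning — fails on CPU elevated, queue depth growing (predicts CPU unchanged, not CPU elevated)
(D) thread-pool exhaustion — does not account for cache hit ratio down
(E) connection leak — cache hit ratio down yes; CPU elevated yes; disk writes flat yes (through queue depth growing → disk writes flat); GC pause time flat yes; queue depth growing yes
(F) disk I/O saturation — fails on cache hit ratio down, CPU elevated, GC pause time flat, queue depth growing (predicts CPU unchanged, not CPU elevated)
Only (E) is consistent with every observation.

E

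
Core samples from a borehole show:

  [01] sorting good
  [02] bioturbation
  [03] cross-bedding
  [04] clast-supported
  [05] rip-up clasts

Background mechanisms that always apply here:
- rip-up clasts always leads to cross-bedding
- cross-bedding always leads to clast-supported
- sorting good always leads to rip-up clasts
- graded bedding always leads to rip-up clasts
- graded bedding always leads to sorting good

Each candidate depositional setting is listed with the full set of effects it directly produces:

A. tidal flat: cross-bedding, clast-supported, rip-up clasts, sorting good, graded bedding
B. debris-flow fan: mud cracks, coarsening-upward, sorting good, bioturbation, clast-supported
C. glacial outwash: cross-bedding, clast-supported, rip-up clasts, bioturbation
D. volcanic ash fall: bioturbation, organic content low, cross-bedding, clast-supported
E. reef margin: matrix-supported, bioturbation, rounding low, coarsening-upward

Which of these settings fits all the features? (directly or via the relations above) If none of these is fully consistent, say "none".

B

Testing each hypothesis:
(A) tidal flat — does not account for bioturbation
(B) debris-flow fan — sorting good yes; bioturbation yes; cross-bedding yes (via sorting good → rip-up clasts → cross-bedding); clast-supported yes; rip-up clasts yes (via sorting good → rip-up clasts)
(C) glacial outwash — sorting good NO; bioturbation yes; cross-bedding yes; clast-supported yes; rip-up clasts yes
(D) volcanic ash fall — does not account for sorting good, rip-up clasts
(E) reef margin — fails on sorting good, cross-bedding, clast-supported, rip-up clasts (predicts matrix-supported, not clast-supported)
(B) is the only candidate with no mismatches.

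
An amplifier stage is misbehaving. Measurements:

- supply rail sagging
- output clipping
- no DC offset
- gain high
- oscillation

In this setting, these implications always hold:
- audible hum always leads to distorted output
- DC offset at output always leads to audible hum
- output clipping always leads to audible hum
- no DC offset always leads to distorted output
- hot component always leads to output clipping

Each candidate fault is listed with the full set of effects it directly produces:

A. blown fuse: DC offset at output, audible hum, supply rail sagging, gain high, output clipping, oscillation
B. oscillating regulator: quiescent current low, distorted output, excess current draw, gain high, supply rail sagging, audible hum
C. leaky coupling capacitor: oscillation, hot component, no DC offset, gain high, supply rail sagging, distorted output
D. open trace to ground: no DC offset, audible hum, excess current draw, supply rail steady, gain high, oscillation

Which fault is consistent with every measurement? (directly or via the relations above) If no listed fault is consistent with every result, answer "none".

C

Checking each candidate against the observations:
(A) blown fuse — fails on no DC offset (predicts DC offset at output, not no DC offset)
(B) oscillating regulator — supply rail sagging yes; output clipping NO; no DC offset NO; gain high yes; oscillation NO
(C) leaky coupling capacitor — supply rail sagging yes; output clipping yes (by hot component → output clipping); no DC offset yes; gain high yes; oscillation yes
(D) open trace to ground — fails on supply rail sagging, output clipping (predicts supply rail steady, not supply rail sagging)
(C) is the only candidate with no mismatches.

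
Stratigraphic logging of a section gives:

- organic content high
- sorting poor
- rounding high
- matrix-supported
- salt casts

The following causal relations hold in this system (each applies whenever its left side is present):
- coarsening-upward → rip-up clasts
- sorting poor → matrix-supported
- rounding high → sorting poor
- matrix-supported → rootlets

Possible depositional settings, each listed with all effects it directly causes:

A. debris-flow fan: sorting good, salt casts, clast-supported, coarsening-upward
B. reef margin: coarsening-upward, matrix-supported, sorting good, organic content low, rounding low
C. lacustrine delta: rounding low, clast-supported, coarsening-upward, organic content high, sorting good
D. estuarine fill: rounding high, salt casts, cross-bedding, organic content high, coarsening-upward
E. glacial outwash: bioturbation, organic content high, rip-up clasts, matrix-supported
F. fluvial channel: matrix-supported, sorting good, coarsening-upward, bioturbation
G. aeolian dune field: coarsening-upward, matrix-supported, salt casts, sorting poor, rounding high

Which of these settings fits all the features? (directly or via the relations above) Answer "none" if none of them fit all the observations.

D

Testing each hypothesis:
(A) debris-flow fan — fails on organic content high, sorting poor, rounding high, matrix-supported (predicts sorting good, not sorting poor; predicts clast-supported, not matrix-supported)
(B) reef margin — organic content high ✗; sorting poor ✗; rounding high ✗; matrix-supported ✓; salt casts ✗
(C) lacustrine delta — organic content high ✓; sorting poor ✗; rounding high ✗; matrix-supported ✗; salt casts ✗
(D) estuarine fill — accounts for every observation (sorting poor through rounding high → sorting poor)
(E) glacial outwash — does not account for sorting poor, rounding high, salt casts
(F) fluvial channel — fails on organic content high, sorting poor, rounding high, salt casts (predicts sorting good, not sorting poor)
(G) aeolian dune field — organic content high ✗; sorting poor ✓; rounding high ✓; matrix-supported ✓; salt casts ✓
Only (D) is consistent with every observation.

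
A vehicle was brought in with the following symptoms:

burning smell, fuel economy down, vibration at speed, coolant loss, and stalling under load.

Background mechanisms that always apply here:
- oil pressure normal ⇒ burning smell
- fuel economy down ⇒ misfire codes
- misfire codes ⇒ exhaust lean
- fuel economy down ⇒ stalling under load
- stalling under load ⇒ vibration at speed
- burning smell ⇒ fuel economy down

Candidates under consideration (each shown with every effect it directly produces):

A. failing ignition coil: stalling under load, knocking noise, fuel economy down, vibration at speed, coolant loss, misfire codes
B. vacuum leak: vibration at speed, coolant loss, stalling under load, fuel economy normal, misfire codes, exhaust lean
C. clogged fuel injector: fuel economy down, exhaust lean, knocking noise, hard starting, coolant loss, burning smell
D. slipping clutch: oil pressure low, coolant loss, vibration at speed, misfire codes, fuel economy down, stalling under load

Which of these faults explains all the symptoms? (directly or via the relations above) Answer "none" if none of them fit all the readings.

C

For each candidate, compare predicted effects to what was observed:
(A) failing ignition coil — does not account for burning smell
(B) vacuum leak — burning smell ✗; fuel economy down ✗; vibration at speed ✓; coolant loss ✓; stalling under load ✓
(C) clogged fuel injector — accounts for every observation (vibration at speed through fuel economy down → stalling under load → vibration at speed)
(D) slipping clutch — burning smell ✗; fuel economy down ✓; vibration at speed ✓; coolant loss ✓; stalling under load ✓
Only (C) is consistent with every observation.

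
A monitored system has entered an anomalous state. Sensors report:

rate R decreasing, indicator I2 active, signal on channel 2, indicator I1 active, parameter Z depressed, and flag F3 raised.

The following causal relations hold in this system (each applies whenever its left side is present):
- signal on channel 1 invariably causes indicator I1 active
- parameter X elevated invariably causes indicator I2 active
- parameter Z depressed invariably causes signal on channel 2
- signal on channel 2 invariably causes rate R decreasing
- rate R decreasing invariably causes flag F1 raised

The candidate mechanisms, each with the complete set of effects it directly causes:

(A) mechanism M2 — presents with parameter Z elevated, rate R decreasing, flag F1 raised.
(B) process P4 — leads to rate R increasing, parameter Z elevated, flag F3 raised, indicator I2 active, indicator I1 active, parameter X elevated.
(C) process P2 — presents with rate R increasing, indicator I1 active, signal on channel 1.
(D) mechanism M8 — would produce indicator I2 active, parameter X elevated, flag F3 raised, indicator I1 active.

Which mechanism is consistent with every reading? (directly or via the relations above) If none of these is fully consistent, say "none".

none

For each candidate, compare predicted effects to what was observed:
(A) mechanism M2 — rate R decreasing match; indicator I2 active miss; signal on channel 2 miss; indicator I1 active miss; parameter Z depressed miss; flag F3 raised miss
(B) process P4 — rate R decreasing miss; indicator I2 active match; signal on channel 2 miss; indicator I1 active match; parameter Z depressed miss; flag F3 raised match
(C) process P2 — fails on rate R decreasing, indicator I2 active, signal on channel 2, parameter Z depressed, flag F3 raised (predicts rate R increasing, not rate R decreasing)
(D) mechanism M8 — rate R decreasing miss; indicator I2 active match; signal on channel 2 miss; indicator I1 active match; parameter Z depressed miss; flag F3 raised match
None of the listed candidates fits everything.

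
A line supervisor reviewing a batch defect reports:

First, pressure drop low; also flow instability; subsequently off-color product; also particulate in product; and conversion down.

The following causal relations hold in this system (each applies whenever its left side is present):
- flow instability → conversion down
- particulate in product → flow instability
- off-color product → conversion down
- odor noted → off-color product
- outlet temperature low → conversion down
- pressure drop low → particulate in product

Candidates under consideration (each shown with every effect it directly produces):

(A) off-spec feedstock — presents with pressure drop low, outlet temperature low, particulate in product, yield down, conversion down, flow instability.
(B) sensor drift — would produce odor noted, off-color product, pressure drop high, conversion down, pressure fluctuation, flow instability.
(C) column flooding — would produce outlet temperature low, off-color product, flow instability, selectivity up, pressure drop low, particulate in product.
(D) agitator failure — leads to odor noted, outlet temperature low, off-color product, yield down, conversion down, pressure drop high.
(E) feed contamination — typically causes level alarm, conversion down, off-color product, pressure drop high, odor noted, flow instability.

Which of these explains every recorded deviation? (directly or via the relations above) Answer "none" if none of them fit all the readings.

Per-candidate check:
(A) off-spec feedstock — pressure drop low yes; flow instability yes; off-color product NO; particulate in product yes; conversion down yes
(B) sensor drift — pressure drop low NO; flow instability yes; off-color product yes; particulate in product NO; conversion down yes
(C) column flooding — accounts for every observation (conversion down through flow instability → conversion down)
(D) agitator failure — fails on pressure drop low, flow instability, particulate in product (predicts pressure drop high, not pressure drop low)
(E) feed contamination — pressure drop low NO; flow instability yes; off-color product yes; particulate in product NO; conversion down yes
(C) alone accounts for all the evidence.

C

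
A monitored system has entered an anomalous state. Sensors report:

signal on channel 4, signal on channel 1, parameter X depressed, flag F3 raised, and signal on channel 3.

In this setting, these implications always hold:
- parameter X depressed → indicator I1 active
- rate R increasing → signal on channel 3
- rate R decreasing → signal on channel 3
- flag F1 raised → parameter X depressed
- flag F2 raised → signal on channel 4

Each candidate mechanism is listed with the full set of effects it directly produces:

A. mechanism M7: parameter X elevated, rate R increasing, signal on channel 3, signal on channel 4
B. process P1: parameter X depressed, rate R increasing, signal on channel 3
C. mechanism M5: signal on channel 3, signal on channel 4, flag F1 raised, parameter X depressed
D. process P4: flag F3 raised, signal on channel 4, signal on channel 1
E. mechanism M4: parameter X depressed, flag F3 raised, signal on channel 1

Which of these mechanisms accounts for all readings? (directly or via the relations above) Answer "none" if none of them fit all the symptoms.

Per-candidate check:
(A) mechanism M7 — fails on signal on channel 1, parameter X depressed, flag F3 raised (predicts parameter X elevated, not parameter X depressed)
(B) process P1 — signal on channel 4 NO; signal on channel 1 NO; parameter X depressed yes; flag F3 raised NO; signal on channel 3 yes
(C) mechanism M5 — does not account for signal on channel 1, flag F3 raised
(D) process P4 — signal on channel 4 yes; signal on channel 1 yes; parameter X depressed NO; flag F3 raised yes; signal on channel 3 NO
(E) mechanism M4 — signal on channel 4 NO; signal on channel 1 yes; parameter X depressed yes; flag F3 raised yes; signal on channel 3 NO
No candidate is consistent with all observations.

none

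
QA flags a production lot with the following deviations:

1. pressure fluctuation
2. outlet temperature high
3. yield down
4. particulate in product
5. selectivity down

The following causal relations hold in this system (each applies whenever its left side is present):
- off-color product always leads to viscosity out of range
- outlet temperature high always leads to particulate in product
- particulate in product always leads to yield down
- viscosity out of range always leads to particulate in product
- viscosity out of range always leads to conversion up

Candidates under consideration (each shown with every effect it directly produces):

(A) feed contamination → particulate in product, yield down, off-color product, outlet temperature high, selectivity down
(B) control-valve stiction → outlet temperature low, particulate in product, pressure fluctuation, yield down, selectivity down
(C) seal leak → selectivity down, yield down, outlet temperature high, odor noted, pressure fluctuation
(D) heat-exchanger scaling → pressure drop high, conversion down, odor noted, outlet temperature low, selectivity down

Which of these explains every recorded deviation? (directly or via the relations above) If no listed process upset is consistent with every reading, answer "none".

C

Per-candidate check:
(A) feed contamination — pressure fluctuation NO; outlet temperature high yes; yield down yes; particulate in product yes; selectivity down yes
(B) control-valve stiction — fails on outlet temperature high (predicts outlet temperature low, not outlet temperature high)
(C) seal leak — pressure fluctuation yes; outlet temperature high yes; yield down yes; particulate in product yes (via outlet temperature high → particulate in product); selectivity down yes
(D) heat-exchanger scaling — pressure fluctuation NO; outlet temperature high NO; yield down NO; particulate in product NO; selectivity down yes
(C) is the only candidate with no mismatches.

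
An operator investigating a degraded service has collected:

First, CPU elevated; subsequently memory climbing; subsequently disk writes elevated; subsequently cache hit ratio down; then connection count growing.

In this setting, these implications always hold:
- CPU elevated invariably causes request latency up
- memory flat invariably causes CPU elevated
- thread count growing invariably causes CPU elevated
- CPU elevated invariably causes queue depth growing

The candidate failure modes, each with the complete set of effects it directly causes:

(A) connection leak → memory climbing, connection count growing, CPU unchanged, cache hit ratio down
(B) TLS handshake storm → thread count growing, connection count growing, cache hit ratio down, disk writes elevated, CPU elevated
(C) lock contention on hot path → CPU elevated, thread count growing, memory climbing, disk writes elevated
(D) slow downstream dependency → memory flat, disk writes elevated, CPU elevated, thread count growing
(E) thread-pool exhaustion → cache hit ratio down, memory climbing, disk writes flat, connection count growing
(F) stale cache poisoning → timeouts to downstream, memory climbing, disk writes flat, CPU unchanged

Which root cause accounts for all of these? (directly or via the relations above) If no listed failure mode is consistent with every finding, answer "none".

Checking each candidate against the observations:
(A) connection leak — fails on CPU elevated, disk writes elevated (predicts CPU unchanged, not CPU elevated)
(B) TLS handshake storm — CPU elevated match; memory climbing miss; disk writes elevated match; cache hit ratio down match; connection count growing match
(C) lock contention on hot path — CPU elevated match; memory climbing match; disk writes elevated match; cache hit ratio down miss; connection count growing miss
(D) slow downstream dependency — fails on memory climbing, cache hit ratio down, connection count growing (predicts memory flat, not memory climbing)
(E) thread-pool exhaustion — CPU elevated miss; memory climbing match; disk writes elevated miss; cache hit ratio down match; connection count growing match
(F) stale cache poisoning — CPU elevated miss; memory climbing match; disk writes elevated miss; cache hit ratio down miss; connection count growing miss
No candidate is consistent with all observations.

none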